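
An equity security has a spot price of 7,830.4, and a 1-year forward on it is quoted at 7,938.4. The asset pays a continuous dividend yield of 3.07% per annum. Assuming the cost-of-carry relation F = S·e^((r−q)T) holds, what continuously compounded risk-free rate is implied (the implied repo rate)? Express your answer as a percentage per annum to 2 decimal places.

4.44%

From F = S·e^((r−q)T): (r − q) = ln(F/S)/T
ln(7938.4/7830.4) = ln(1.013792) = 0.013698
(r − q) = 0.013698 / (1) = 0.013698
r = ln(F/S)/T + q = 0.013698 + 0.0307 = 0.044398
r = 4.44%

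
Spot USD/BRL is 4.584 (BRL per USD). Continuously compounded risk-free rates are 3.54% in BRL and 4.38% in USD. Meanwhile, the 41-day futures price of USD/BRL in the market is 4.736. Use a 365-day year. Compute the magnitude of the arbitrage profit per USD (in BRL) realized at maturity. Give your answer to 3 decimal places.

0.156 per USD (in BRL)

Fair futures: F* = S·e^(carry·T), with carry = (r_BRL − r_USD) = 0.0354 − 0.0438 = -0.0084
F* = 4.584 · e^(-0.0084 × 41/365) = 4.584 · e^-0.000944 = 4.584 × 0.999056 = 4.5797
Market 4.736 > fair 4.5797: forward overpriced → cash-and-carry (buy spot, short the forward).
At maturity, profit = |F_mkt − F*| = |4.736 − 4.5797| = 0.156 per USD (in BRL)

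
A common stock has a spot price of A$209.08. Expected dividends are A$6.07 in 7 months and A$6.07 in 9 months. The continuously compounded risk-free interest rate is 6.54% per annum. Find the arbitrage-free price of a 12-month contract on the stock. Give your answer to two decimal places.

A$210.80

PV(dividends) I = 6.07·e^(−0.0654·7/12) + 6.07·e^(−0.0654·9/12)
I = 5.8428 + 5.7795 = 11.6223
F = (S − I)·e^(rT) = (209.08 − 11.6223) · e^(0.0654·12/12)
= 197.4577 · e^0.065400 = 197.4577 × 1.067586 = A$210.80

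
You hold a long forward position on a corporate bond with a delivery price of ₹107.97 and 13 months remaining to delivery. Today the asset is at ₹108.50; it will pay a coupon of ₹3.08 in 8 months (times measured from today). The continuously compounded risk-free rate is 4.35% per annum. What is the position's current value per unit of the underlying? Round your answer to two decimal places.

₹2.51

PV(remaining coupons) I = 3.08·e^(−0.0435·8/12) = 2.9920
Current forward F = (S − I)·e^(rT) = (108.50 − 2.9920)·e^(0.0435·13/12) = 105.5080 × 1.048253 = 110.5991
Value (long) = (F − K)·e^(−rT) = (110.5991 − 107.97) × 0.953968 = 2.5081
Value = ₹2.51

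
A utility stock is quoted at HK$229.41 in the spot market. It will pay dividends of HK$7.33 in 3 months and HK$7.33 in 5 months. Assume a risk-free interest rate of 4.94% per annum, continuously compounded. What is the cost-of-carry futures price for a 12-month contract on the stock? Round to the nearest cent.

PV(dividends) I = 7.33·e^(−0.0494·3/12) + 7.33·e^(−0.0494·5/12)
I = 7.2400 + 7.1807 = 14.4207
F = (S − I)·e^(rT) = (229.41 − 14.4207) · e^(0.0494·12/12)
= 214.9893 · e^0.049400 = 214.9893 × 1.050641 = HK$225.88

HK$225.88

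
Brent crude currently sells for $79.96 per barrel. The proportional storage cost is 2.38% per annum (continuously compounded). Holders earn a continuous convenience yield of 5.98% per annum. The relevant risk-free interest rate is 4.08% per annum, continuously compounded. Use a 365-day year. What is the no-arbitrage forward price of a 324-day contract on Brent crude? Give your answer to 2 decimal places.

$80.30 per barrel

Net carry = r + u − y = 0.0408 + 0.0238 − 0.0598 = 0.0048
F = S·e^((r+u−y)T) = 79.96 · e^(0.0048 × 324/365) = 79.96 · e^0.004261
= 79.96 × 1.004270 = $80.30 per barrel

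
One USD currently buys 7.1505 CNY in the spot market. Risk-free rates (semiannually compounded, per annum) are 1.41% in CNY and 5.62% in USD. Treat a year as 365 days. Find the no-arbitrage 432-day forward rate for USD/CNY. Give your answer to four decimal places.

6.8088

By covered interest parity, F = S · (1+r_CNY/2)^(2T) / (1+r_USD/2)^(2T)
= 7.1505 × 1.016769 / 1.067798 = 7.1505 × 0.952211
F = 6.8088 CNY per USD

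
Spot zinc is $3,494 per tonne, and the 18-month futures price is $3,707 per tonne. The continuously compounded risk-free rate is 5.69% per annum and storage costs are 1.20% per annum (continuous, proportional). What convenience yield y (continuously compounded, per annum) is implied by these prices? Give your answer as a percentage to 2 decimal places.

F = S·e^((r+u−y)T) ⇒ (r+u−y) = ln(F/S)/T
ln(3707/3494) = 0.059176; /T ⇒ 0.039451
y = r + u − ln(F/S)/T = 0.0569 + 0.0120 − 0.039451 = 0.029449
y = 2.94%

2.94%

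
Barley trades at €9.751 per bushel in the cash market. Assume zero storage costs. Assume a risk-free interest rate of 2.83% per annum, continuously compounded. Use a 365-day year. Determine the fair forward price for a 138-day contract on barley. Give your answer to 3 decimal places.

€9.856 per bushel

F = S·e^(rT) = 9.751 · e^(0.0283 × 138/365) = 9.751 · e^0.010700
= 9.751 × 1.010757 = €9.856 per bushel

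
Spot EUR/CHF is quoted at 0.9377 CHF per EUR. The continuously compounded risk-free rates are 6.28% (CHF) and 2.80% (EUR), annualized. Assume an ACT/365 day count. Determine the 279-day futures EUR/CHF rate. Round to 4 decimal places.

F = S·e^((r_CHF − r_EUR)T) = 0.9377 · e^((0.0628 − 0.0280) × 279/365)
= 0.9377 · e^0.026601 = 0.9377 × 1.026958
F = 0.9630 CHF per EUR

0.9630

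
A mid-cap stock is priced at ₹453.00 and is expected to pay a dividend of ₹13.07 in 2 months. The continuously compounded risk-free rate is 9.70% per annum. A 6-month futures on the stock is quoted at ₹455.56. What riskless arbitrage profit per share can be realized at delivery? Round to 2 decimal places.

PV(dividends) I = 13.07·e^(−0.0970·2/12) = 12.8604
Fair futures F* = (S − I)·e^(rT) = (453.00 − 12.8604)·e^0.048500 = 440.1396 × 1.049695 = 462.0123
Market ₹455.56 < fair 462.0123: forward underpriced → reverse cash-and-carry (short the stock, invest proceeds at r, pay the dividends, go long the forward).
Profit at T = |F_mkt − F*| = |455.56 − 462.0123| = ₹6.45 per share

₹6.45 per share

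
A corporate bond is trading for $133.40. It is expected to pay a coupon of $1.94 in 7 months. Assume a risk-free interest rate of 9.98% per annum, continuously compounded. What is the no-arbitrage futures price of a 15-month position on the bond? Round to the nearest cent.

$149.05

PV(coupons) I = 1.94·e^(−0.0998·7/12)
I = 1.8303
F = (S − I)·e^(rT) = (133.40 − 1.8303) · e^(0.0998·15/12)
= 131.5697 · e^0.124750 = 131.5697 × 1.132865 = $149.05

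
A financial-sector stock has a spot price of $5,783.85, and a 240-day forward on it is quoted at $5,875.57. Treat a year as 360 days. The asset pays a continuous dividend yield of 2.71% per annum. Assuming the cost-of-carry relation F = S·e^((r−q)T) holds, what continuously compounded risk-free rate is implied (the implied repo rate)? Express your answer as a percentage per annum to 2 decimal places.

From F = S·e^((r−q)T): (r − q) = ln(F/S)/T
ln(5875.57/5783.85) = ln(1.015858) = 0.015734
(r − q) = 0.015734 / (240/360) = 0.023601
r = ln(F/S)/T + q = 0.023601 + 0.0271 = 0.050701
r = 5.07%

5.07%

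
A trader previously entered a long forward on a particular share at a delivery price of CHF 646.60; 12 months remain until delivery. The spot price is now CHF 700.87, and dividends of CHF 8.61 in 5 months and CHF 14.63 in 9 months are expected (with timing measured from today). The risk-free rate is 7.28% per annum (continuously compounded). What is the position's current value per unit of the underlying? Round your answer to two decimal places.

CHF 77.46

PV(remaining dividends) I = 8.61·e^(−0.0728·5/12) + 14.63·e^(−0.0728·9/12) = 22.2054
Current forward F = (S − I)·e^(rT) = (700.87 − 22.2054)·e^(0.0728·12/12) = 678.6646 × 1.075515 = 729.9140
Value (long) = (F − K)·e^(−rT) = (729.9140 − 646.60) × 0.929787 = 77.4643
Value = CHF 77.46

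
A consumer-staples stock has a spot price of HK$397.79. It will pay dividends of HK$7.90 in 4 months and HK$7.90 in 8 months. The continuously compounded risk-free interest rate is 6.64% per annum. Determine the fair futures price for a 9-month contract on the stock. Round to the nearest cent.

HK$402.04

PV(dividends) I = 7.90·e^(−0.0664·4/12) + 7.90·e^(−0.0664·8/12)
I = 7.7271 + 7.5579 = 15.2850
F = (S − I)·e^(rT) = (397.79 − 15.2850) · e^(0.0664·9/12)
= 382.5050 · e^0.049800 = 382.5050 × 1.051061 = HK$402.04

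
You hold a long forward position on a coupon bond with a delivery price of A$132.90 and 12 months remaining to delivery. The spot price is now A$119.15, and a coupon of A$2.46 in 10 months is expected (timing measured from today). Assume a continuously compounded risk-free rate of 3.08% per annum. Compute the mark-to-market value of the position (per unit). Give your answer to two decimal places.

-A$12.12

PV(remaining coupons) I = 2.46·e^(−0.0308·10/12) = 2.3977
Current forward F = (S − I)·e^(rT) = (119.15 − 2.3977)·e^(0.0308·12/12) = 116.7523 × 1.031279 = 120.4042
Value (long) = (F − K)·e^(−rT) = (120.4042 − 132.90) × 0.969669 = -12.1168
Value = -A$12.12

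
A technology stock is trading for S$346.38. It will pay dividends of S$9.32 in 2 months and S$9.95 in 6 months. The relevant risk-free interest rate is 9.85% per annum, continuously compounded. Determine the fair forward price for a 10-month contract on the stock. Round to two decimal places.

S$355.78

PV(dividends) I = 9.32·e^(−0.0985·2/12) + 9.95·e^(−0.0985·6/12)
I = 9.1682 + 9.4718 = 18.6400
F = (S − I)·e^(rT) = (346.38 − 18.6400) · e^(0.0985·10/12)
= 327.7400 · e^0.082083 = 327.7400 × 1.085546 = S$355.78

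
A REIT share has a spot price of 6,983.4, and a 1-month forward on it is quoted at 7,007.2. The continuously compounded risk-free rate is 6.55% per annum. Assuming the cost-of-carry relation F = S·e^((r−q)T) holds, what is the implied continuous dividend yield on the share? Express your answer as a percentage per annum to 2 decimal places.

From F = S·e^((r−q)T): (r − q) = ln(F/S)/T
ln(7007.2/6983.4) = ln(1.003408) = 0.003402
(r − q) = 0.003402 / (1/12) = 0.040824
q = r − ln(F/S)/T = 0.0655 − 0.040824 = 0.024676
q = 2.47%

2.47%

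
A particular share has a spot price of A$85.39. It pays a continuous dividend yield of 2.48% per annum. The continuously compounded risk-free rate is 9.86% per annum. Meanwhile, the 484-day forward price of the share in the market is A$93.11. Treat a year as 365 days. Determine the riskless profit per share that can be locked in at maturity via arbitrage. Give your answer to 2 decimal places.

A$1.06 per share

Fair forward: F* = S·e^(carry·T), with carry = (r − q) = 0.0986 − 0.0248 = 0.0738
F* = 85.39 · e^(0.0738 × 484/365) = 85.39 · e^0.097861 = 85.39 × 1.102809 = A$94.1689
Market A$93.11 < fair A$94.1689: forward underpriced → reverse cash-and-carry (short spot, go long the forward).
At maturity, profit = |F_mkt − F*| = |93.11 − 94.1689| = A$1.06 per share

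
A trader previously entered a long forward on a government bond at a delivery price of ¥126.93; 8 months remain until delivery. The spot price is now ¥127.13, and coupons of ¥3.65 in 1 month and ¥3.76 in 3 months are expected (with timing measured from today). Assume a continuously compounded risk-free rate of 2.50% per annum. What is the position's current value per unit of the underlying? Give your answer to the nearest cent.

-¥5.08

PV(remaining coupons) I = 3.65·e^(−0.0250·1/12) + 3.76·e^(−0.0250·3/12) = 7.3790
Current forward F = (S − I)·e^(rT) = (127.13 − 7.3790)·e^(0.0250·8/12) = 119.7510 × 1.016806 = 121.7635
Value (long) = (F − K)·e^(−rT) = (121.7635 − 126.93) × 0.983471 = -5.0811
Value = -¥5.08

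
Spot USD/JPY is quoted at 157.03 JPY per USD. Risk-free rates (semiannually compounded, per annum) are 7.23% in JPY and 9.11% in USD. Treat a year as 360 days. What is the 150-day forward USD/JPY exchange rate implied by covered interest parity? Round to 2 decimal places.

155.85

By covered interest parity, F = S · (1+r_JPY/2)^(2T) / (1+r_USD/2)^(2T)
= 157.03 × 1.030035 / 1.037817 = 157.03 × 0.992502
F = 155.85 JPY per USD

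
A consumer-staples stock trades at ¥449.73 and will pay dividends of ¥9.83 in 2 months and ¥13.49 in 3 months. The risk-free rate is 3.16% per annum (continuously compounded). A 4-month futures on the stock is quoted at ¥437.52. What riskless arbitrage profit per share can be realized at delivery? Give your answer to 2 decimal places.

PV(dividends) I = 9.83·e^(−0.0316·2/12) + 13.49·e^(−0.0316·3/12) = 23.1622
Fair futures F* = (S − I)·e^(rT) = (449.73 − 23.1622)·e^0.010533 = 426.5678 × 1.010589 = 431.0847
Market ¥437.52 > fair 431.0847: forward overpriced → cash-and-carry (borrow at r, buy the stock and collect the dividends, short the forward).
Profit at T = |F_mkt − F*| = |437.52 − 431.0847| = ¥6.44 per share

¥6.44 per share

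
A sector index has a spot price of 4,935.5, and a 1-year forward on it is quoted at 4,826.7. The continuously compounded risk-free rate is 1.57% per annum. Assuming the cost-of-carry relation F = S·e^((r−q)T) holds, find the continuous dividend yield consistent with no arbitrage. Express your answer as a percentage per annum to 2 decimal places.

3.80%

From F = S·e^((r−q)T): (r − q) = ln(F/S)/T
ln(4826.7/4935.5) = ln(0.977956) = -0.022291
(r − q) = -0.022291 / (12/12) = -0.022291
q = r − ln(F/S)/T = 0.0157 + 0.022291 = 0.037991
q = 3.80%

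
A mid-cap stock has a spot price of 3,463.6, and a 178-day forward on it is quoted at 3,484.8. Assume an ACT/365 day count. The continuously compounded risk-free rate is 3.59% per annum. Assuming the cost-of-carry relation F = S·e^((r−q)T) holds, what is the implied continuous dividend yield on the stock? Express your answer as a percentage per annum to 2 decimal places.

2.34%

From F = S·e^((r−q)T): (r − q) = ln(F/S)/T
ln(3484.8/3463.6) = ln(1.006121) = 0.006102
(r − q) = 0.006102 / (178/365) = 0.012513
q = r − ln(F/S)/T = 0.0359 − 0.012513 = 0.023387
q = 2.34%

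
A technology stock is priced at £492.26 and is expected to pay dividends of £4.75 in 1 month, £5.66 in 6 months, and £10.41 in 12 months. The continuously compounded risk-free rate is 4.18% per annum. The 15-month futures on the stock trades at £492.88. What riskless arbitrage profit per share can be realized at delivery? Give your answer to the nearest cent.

£4.44 per share

PV(dividends) I = 4.75·e^(−0.0418·1/12) + 5.66·e^(−0.0418·6/12) + 10.41·e^(−0.0418·12/12) = 20.2602
Fair futures F* = (S − I)·e^(rT) = (492.26 − 20.2602)·e^0.052250 = 471.9998 × 1.053639 = 497.3174
Market £492.88 < fair 497.3174: forward underpriced → reverse cash-and-carry (short the stock, invest proceeds at r, pay the dividends, go long the forward).
Profit at T = |F_mkt − F*| = |492.88 − 497.3174| = £4.44 per share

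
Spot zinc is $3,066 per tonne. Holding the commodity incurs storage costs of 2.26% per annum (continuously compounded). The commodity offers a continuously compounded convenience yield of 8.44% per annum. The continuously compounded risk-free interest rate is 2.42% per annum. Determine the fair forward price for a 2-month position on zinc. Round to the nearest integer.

Net carry = r + u − y = 0.0242 + 0.0226 − 0.0844 = -0.0376
F = S·e^((r+u−y)T) = 3066 · e^(-0.0376 × 2/12) = 3066 · e^-0.006267
= 3066 × 0.993753 = $3,047 per tonne

$3,047 per tonne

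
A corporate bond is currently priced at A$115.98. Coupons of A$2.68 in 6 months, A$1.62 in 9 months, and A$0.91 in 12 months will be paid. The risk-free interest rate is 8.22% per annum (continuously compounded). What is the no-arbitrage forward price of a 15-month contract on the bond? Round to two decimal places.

A$123.06

PV(coupons) I = 2.68·e^(−0.0822·6/12) + 1.62·e^(−0.0822·9/12) + 0.91·e^(−0.0822·12/12)
I = 2.5721 + 1.5231 + 0.8382 = 4.9334
F = (S − I)·e^(rT) = (115.98 − 4.9334) · e^(0.0822·15/12)
= 111.0466 · e^0.102750 = 111.0466 × 1.108214 = A$123.06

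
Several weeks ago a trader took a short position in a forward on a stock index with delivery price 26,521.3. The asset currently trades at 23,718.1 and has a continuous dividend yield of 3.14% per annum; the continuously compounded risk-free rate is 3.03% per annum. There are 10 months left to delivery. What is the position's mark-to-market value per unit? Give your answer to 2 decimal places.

Current fair forward for the remaining 10 months: F = S·e^((r − q)·T), (r − q) = 0.0303 − 0.0314 = -0.0011
F = 23718.1 · e^(-0.0011 × 10/12) = 23718.1 × 0.99908375 = 23696.3683
Value of long forward = (F − K)·e^(−rT) = (23696.3683 − 26521.3) · e^(−0.0303·10/12)
= -2824.9317 × 0.97506612 = -2754.50
Short position value = −(long value) = 2754.50

2754.50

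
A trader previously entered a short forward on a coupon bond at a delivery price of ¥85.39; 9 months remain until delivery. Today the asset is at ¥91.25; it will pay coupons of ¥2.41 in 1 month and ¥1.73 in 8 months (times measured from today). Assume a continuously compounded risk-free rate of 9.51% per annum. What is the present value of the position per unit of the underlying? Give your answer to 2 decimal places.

-¥7.72

PV(remaining coupons) I = 2.41·e^(−0.0951·1/12) + 1.73·e^(−0.0951·8/12) = 4.0147
Current forward F = (S − I)·e^(rT) = (91.25 − 4.0147)·e^(0.0951·9/12) = 87.2353 × 1.073930 = 93.6846
Value (long) = (F − K)·e^(−rT) = (93.6846 − 85.39) × 0.931159 = 7.7236
Short position value = −(long value) = -¥7.72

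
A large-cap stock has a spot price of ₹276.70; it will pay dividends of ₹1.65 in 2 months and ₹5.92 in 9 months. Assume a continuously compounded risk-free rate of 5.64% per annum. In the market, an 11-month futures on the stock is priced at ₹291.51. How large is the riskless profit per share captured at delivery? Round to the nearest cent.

PV(dividends) I = 1.65·e^(−0.0564·2/12) + 5.92·e^(−0.0564·9/12) = 7.3094
Fair futures F* = (S − I)·e^(rT) = (276.70 − 7.3094)·e^0.051700 = 269.3906 × 1.053060 = 283.6845
Market ₹291.51 > fair 283.6845: forward overpriced → cash-and-carry (borrow at r, buy the stock and collect the dividends, short the forward).
Profit at T = |F_mkt − F*| = |291.51 − 283.6845| = ₹7.83 per share

₹7.83 per share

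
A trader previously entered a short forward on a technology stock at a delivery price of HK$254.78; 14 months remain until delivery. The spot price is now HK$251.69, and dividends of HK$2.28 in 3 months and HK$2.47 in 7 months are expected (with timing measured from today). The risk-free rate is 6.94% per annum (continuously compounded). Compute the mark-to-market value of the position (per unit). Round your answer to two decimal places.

-HK$12.11

PV(remaining dividends) I = 2.28·e^(−0.0694·3/12) + 2.47·e^(−0.0694·7/12) = 4.6128
Current forward F = (S − I)·e^(rT) = (251.69 − 4.6128)·e^(0.0694·14/12) = 247.0772 × 1.084335 = 267.9145
Value (long) = (F − K)·e^(−rT) = (267.9145 − 254.78) × 0.922224 = 12.1130
Short position value = −(long value) = -HK$12.11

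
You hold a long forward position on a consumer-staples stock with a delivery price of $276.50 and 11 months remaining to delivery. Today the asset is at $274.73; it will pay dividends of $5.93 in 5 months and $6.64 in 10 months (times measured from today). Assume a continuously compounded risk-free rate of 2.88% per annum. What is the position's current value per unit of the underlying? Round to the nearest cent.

-$6.91

PV(remaining dividends) I = 5.93·e^(−0.0288·5/12) + 6.64·e^(−0.0288·10/12) = 12.3418
Current forward F = (S − I)·e^(rT) = (274.73 − 12.3418)·e^(0.0288·11/12) = 262.3882 × 1.026752 = 269.4076
Value (long) = (F − K)·e^(−rT) = (269.4076 − 276.50) × 0.973945 = -6.9076
Value = -$6.91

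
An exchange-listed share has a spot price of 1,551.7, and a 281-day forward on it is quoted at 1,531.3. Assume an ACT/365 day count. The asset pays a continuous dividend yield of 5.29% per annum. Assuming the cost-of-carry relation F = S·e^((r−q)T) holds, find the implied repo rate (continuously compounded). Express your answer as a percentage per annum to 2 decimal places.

From F = S·e^((r−q)T): (r − q) = ln(F/S)/T
ln(1531.3/1551.7) = ln(0.986853) = -0.013234
(r − q) = -0.013234 / (281/365) = -0.017190
r = ln(F/S)/T + q = -0.017190 + 0.0529 = 0.035710
r = 3.57%

3.57%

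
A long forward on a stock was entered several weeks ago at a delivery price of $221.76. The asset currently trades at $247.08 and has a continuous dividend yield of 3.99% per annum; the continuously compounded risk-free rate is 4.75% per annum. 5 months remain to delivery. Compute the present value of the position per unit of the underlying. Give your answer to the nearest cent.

Current fair forward for the remaining 5 months: F = S·e^((r − q)·T), (r − q) = 0.0475 − 0.0399 = 0.0076
F = 247.08 · e^(0.0076 × 5/12) = 247.08 × 1.003172 = 247.8637
Value of long forward = (F − K)·e^(−rT) = (247.8637 − 221.76) · e^(−0.0475·5/12)
= 26.1037 × 0.980403 = 25.59

$25.59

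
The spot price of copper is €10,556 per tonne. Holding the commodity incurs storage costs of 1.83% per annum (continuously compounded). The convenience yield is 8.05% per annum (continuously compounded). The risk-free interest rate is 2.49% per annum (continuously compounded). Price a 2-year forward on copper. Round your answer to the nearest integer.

€9,797 per tonne

Net carry = r + u − y = 0.0249 + 0.0183 − 0.0805 = -0.0373
F = S·e^((r+u−y)T) = 10556 · e^(-0.0373 × 2) = 10556 · e^-0.074600
= 10556 × 0.928115 = €9,797 per tonne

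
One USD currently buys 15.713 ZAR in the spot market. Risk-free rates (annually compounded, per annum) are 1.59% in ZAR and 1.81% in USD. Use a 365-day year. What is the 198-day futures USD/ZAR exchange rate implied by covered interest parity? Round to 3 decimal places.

15.695

By covered interest parity, F = S · (1+r_ZAR)^T / (1+r_USD)^T
= 15.713 × 1.008594 / 1.009778 = 15.713 × 0.998827
F = 15.695 ZAR per USD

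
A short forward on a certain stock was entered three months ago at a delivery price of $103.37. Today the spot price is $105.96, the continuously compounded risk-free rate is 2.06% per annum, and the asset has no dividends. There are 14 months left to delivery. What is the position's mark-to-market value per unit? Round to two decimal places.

-$5.04

Current fair forward for the remaining 14 months: F = S·e^(r·T), r = 0.0206
F = 105.96 · e^(0.0206 × 14/12) = 105.96 × 1.024324 = 108.5374
Value of long forward = (F − K)·e^(−rT) = (108.5374 − 103.37) · e^(−0.0206·14/12)
= 5.1674 × 0.976253 = 5.04
Short position value = −(long value) = -$5.04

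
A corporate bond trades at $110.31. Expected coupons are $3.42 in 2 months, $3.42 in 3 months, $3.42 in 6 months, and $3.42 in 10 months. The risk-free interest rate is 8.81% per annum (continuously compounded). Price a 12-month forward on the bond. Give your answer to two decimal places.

$106.09

PV(coupons) I = 3.42·e^(−0.0881·2/12) + 3.42·e^(−0.0881·3/12) + 3.42·e^(−0.0881·6/12) + 3.42·e^(−0.0881·10/12)
I = 3.3701 + 3.3455 + 3.2726 + 3.1779 = 13.1661
F = (S − I)·e^(rT) = (110.31 − 13.1661) · e^(0.0881·12/12)
= 97.1439 · e^0.088100 = 97.1439 × 1.092097 = $106.09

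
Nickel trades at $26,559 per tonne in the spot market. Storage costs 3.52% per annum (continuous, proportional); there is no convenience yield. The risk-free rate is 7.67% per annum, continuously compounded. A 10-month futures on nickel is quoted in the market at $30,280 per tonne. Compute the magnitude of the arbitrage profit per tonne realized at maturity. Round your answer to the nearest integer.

$1125 per tonne

Fair futures: F* = S·e^(carry·T), with carry = (r + u) = 0.0767 + 0.0352 = 0.1119
F* = 26559 · e^(0.1119 × 10/12) = 26559 · e^0.093250 = 26559 × 1.097736 = $29154.7704
Market $30280 > fair $29154.7704: forward overpriced → cash-and-carry (buy spot, short the forward).
At maturity, profit = |F_mkt − F*| = |30280 − 29154.7704| = $1125 per tonne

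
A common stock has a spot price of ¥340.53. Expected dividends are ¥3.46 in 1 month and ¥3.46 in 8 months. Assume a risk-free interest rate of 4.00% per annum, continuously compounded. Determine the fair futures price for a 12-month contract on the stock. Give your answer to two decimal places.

¥347.33

PV(dividends) I = 3.46·e^(−0.0400·1/12) + 3.46·e^(−0.0400·8/12)
I = 3.4485 + 3.3690 = 6.8175
F = (S − I)·e^(rT) = (340.53 − 6.8175) · e^(0.0400·12/12)
= 333.7125 · e^0.040000 = 333.7125 × 1.040811 = ¥347.33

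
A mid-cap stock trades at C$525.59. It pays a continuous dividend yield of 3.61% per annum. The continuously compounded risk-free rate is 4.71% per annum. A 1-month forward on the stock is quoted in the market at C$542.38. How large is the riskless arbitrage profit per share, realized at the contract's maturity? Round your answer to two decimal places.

C$16.31 per share

Fair forward: F* = S·e^(carry·T), with carry = (r − q) = 0.0471 − 0.0361 = 0.0110
F* = 525.59 · e^(0.0110 × 1/12) = 525.59 · e^0.000917 = 525.59 × 1.000917 = C$526.0720
Market C$542.38 > fair C$526.0720: forward overpriced → cash-and-carry (buy spot, short the forward).
At maturity, profit = |F_mkt − F*| = |542.38 − 526.0720| = C$16.31 per share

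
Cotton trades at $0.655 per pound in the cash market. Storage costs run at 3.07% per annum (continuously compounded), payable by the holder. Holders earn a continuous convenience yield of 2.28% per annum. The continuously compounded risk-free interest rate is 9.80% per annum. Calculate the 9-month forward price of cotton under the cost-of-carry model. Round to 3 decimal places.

Net carry = r + u − y = 0.0980 + 0.0307 − 0.0228 = 0.1059
F = S·e^((r+u−y)T) = 0.655 · e^(0.1059 × 9/12) = 0.655 · e^0.079425
= 0.655 × 1.082664 = $0.709 per pound

$0.709 per pound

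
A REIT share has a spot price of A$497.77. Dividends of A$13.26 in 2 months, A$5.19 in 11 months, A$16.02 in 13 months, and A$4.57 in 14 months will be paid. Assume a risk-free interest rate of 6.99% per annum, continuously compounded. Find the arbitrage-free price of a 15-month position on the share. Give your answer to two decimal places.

A$502.80

PV(dividends) I = 13.26·e^(−0.0699·2/12) + 5.19·e^(−0.0699·11/12) + 16.02·e^(−0.0699·13/12) + 4.57·e^(−0.0699·14/12)
I = 13.1064 + 4.8679 + 14.8517 + 4.2121 = 37.0381
F = (S − I)·e^(rT) = (497.77 − 37.0381) · e^(0.0699·15/12)
= 460.7319 · e^0.087375 = 460.7319 × 1.091306 = A$502.80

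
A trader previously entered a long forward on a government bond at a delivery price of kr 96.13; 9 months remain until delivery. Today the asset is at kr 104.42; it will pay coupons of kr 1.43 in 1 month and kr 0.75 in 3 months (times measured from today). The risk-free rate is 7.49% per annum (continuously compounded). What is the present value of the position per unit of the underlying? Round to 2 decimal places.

kr 11.38

PV(remaining coupons) I = 1.43·e^(−0.0749·1/12) + 0.75·e^(−0.0749·3/12) = 2.1572
Current forward F = (S − I)·e^(rT) = (104.42 − 2.1572)·e^(0.0749·9/12) = 102.2628 × 1.057783 = 108.1719
Value (long) = (F − K)·e^(−rT) = (108.1719 − 96.13) × 0.945374 = 11.3841
Value = kr 11.38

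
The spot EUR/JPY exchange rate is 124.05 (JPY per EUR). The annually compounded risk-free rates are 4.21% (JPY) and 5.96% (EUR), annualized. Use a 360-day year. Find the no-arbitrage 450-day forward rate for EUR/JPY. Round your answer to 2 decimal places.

By covered interest parity, F = S · (1+r_JPY)^T / (1+r_EUR)^T
= 124.05 × 1.052899 / 1.075047 = 124.05 × 0.979398
F = 121.49 JPY per EUR

121.49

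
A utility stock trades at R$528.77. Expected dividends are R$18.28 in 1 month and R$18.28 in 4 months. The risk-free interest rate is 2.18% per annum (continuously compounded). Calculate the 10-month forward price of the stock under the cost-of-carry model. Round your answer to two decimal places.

PV(dividends) I = 18.28·e^(−0.0218·1/12) + 18.28·e^(−0.0218·4/12)
I = 18.2468 + 18.1476 = 36.3944
F = (S − I)·e^(rT) = (528.77 − 36.3944) · e^(0.0218·10/12)
= 492.3756 · e^0.018167 = 492.3756 × 1.018333 = R$501.40

R$501.40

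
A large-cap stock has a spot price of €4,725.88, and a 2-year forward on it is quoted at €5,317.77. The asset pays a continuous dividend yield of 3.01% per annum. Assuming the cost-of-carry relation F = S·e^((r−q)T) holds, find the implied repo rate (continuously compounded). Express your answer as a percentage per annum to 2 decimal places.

From F = S·e^((r−q)T): (r − q) = ln(F/S)/T
ln(5317.77/4725.88) = ln(1.125244) = 0.118000
(r − q) = 0.118000 / (2) = 0.059000
r = ln(F/S)/T + q = 0.059000 + 0.0301 = 0.089100
r = 8.91%

8.91%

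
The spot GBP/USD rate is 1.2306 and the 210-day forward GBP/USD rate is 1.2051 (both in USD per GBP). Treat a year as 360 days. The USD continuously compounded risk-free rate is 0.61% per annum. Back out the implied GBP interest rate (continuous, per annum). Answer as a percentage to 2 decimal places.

F = S·e^((r_USD − r_GBP)T) ⇒ r_GBP = r_USD − ln(F/S)/T
ln(1.2051/1.2306) = -0.020939; /(210/360) = -0.035895
r_GBP = 0.0061 + 0.035895 = 0.041995
r_GBP = 4.20%

4.20%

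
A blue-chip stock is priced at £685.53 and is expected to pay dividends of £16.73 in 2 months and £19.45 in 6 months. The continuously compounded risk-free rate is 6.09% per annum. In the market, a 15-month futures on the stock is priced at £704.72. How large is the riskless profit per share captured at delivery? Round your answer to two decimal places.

PV(dividends) I = 16.73·e^(−0.0609·2/12) + 19.45·e^(−0.0609·6/12) = 35.4277
Fair futures F* = (S − I)·e^(rT) = (685.53 − 35.4277)·e^0.076125 = 650.1023 × 1.079097 = 701.5234
Market £704.72 > fair 701.5234: forward overpriced → cash-and-carry (borrow at r, buy the stock and collect the dividends, short the forward).
Profit at T = |F_mkt − F*| = |704.72 − 701.5234| = £3.20 per share

£3.20 per share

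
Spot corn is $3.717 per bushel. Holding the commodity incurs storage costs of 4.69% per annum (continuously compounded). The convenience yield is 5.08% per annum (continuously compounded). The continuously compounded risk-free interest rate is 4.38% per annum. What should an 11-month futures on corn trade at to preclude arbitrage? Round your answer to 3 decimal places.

$3.855 per bushel

Net carry = r + u − y = 0.0438 + 0.0469 − 0.0508 = 0.0399
F = S·e^((r+u−y)T) = 3.717 · e^(0.0399 × 11/12) = 3.717 · e^0.036575
= 3.717 × 1.037252 = $3.855 per bushel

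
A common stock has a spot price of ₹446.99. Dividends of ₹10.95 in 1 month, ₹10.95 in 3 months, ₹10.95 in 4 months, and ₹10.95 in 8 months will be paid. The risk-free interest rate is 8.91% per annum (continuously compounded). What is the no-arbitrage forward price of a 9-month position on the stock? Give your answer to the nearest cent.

PV(dividends) I = 10.95·e^(−0.0891·1/12) + 10.95·e^(−0.0891·3/12) + 10.95·e^(−0.0891·4/12) + 10.95·e^(−0.0891·8/12)
I = 10.8690 + 10.7088 + 10.6296 + 10.3185 = 42.5259
F = (S − I)·e^(rT) = (446.99 − 42.5259) · e^(0.0891·9/12)
= 404.4641 · e^0.066825 = 404.4641 × 1.069108 = ₹432.42

₹432.42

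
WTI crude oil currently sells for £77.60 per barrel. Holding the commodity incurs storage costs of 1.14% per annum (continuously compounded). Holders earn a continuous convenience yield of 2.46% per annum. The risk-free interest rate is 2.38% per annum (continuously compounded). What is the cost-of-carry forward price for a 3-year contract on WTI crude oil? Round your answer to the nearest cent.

£80.11 per barrel

Net carry = r + u − y = 0.0238 + 0.0114 − 0.0246 = 0.0106
F = S·e^((r+u−y)T) = 77.60 · e^(0.0106 × 3) = 77.60 · e^0.031800
= 77.60 × 1.032311 = £80.11 per barrel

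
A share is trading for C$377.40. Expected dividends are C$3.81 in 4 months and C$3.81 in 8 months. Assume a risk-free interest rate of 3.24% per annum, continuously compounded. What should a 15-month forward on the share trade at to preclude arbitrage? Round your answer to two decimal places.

C$385.19

PV(dividends) I = 3.81·e^(−0.0324·4/12) + 3.81·e^(−0.0324·8/12)
I = 3.7691 + 3.7286 = 7.4977
F = (S − I)·e^(rT) = (377.40 − 7.4977) · e^(0.0324·15/12)
= 369.9023 · e^0.040500 = 369.9023 × 1.041331 = C$385.19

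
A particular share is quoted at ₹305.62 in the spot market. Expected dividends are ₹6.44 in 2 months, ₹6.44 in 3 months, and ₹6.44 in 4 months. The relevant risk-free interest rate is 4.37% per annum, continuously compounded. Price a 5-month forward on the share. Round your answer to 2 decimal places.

PV(dividends) I = 6.44·e^(−0.0437·2/12) + 6.44·e^(−0.0437·3/12) + 6.44·e^(−0.0437·4/12)
I = 6.3933 + 6.3700 + 6.3469 = 19.1102
F = (S − I)·e^(rT) = (305.62 − 19.1102) · e^(0.0437·5/12)
= 286.5098 · e^0.018208 = 286.5098 × 1.018375 = ₹291.77

₹291.77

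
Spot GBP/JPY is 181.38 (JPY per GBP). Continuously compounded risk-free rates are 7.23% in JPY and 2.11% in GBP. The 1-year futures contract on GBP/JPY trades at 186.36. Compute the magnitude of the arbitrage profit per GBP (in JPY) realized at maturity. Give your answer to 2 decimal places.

Fair futures: F* = S·e^(carry·T), with carry = (r_JPY − r_GBP) = 0.0723 − 0.0211 = 0.0512
F* = 181.38 · e^(0.0512 × 12/12) = 181.38 · e^0.051200 = 181.38 × 1.052533 = 190.9084
Market 186.36 < fair 190.9084: forward underpriced → reverse cash-and-carry (short spot, go long the forward).
At maturity, profit = |F_mkt − F*| = |186.36 − 190.9084| = 4.55 per GBP (in JPY)

4.55 per GBP (in JPY)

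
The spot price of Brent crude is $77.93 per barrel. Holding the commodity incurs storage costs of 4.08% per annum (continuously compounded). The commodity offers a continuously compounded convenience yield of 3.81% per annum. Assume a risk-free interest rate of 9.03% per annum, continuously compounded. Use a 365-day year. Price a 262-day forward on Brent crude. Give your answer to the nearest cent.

$83.31 per barrel

Net carry = r + u − y = 0.0903 + 0.0408 − 0.0381 = 0.0930
F = S·e^((r+u−y)T) = 77.93 · e^(0.0930 × 262/365) = 77.93 · e^0.066756
= 77.93 × 1.069035 = $83.31 per barrel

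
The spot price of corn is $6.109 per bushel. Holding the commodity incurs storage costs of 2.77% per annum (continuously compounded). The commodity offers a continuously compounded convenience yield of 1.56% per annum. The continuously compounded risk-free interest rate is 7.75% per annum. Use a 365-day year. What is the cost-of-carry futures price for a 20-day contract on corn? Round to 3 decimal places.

Net carry = r + u − y = 0.0775 + 0.0277 − 0.0156 = 0.0896
F = S·e^((r+u−y)T) = 6.109 · e^(0.0896 × 20/365) = 6.109 · e^0.004910
= 6.109 × 1.004922 = $6.139 per bushel

$6.139 per bushel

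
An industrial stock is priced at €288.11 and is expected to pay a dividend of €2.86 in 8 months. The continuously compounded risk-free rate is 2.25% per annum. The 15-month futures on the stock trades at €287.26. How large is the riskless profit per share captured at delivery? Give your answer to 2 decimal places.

€6.17 per share

PV(dividends) I = 2.86·e^(−0.0225·8/12) = 2.8174
Fair futures F* = (S − I)·e^(rT) = (288.11 − 2.8174)·e^0.028125 = 285.2926 × 1.028524 = 293.4303
Market €287.26 < fair 293.4303: forward underpriced → reverse cash-and-carry (short the stock, invest proceeds at r, pay the dividends, go long the forward).
Profit at T = |F_mkt − F*| = |287.26 − 293.4303| = €6.17 per share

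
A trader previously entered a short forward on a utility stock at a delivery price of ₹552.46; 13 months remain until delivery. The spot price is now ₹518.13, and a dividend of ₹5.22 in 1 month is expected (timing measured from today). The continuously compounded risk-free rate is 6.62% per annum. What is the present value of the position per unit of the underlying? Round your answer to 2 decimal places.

₹1.29

PV(remaining dividends) I = 5.22·e^(−0.0662·1/12) = 5.1913
Current forward F = (S − I)·e^(rT) = (518.13 − 5.1913)·e^(0.0662·13/12) = 512.9387 × 1.074351 = 551.0762
Value (long) = (F − K)·e^(−rT) = (551.0762 − 552.46) × 0.930795 = -1.2880
Short position value = −(long value) = ₹1.29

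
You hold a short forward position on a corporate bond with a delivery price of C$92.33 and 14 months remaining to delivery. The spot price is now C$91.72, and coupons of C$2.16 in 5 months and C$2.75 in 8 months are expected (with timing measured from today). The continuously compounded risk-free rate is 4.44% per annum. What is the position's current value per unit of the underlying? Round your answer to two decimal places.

PV(remaining coupons) I = 2.16·e^(−0.0444·5/12) + 2.75·e^(−0.0444·8/12) = 4.7902
Current forward F = (S − I)·e^(rT) = (91.72 − 4.7902)·e^(0.0444·14/12) = 86.9298 × 1.053165 = 91.5514
Value (long) = (F − K)·e^(−rT) = (91.5514 − 92.33) × 0.949519 = -0.7393
Short position value = −(long value) = C$0.74

C$0.74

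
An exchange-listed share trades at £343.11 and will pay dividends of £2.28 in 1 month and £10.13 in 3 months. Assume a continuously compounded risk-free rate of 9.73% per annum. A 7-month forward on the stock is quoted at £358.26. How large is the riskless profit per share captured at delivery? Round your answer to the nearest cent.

£7.97 per share

PV(dividends) I = 2.28·e^(−0.0973·1/12) + 10.13·e^(−0.0973·3/12) = 12.1481
Fair forward F* = (S − I)·e^(rT) = (343.11 − 12.1481)·e^0.056758 = 330.9619 × 1.058400 = 350.2901
Market £358.26 > fair 350.2901: forward overpriced → cash-and-carry (borrow at r, buy the stock and collect the dividends, short the forward).
Profit at T = |F_mkt − F*| = |358.26 − 350.2901| = £7.97 per share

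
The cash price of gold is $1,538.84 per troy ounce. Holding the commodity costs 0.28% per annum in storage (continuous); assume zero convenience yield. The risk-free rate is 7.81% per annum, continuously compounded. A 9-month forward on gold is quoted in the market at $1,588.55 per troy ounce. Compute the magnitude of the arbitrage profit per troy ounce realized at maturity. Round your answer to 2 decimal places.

$46.55 per troy ounce

Fair forward: F* = S·e^(carry·T), with carry = (r + u) = 0.0781 + 0.0028 = 0.0809
F* = 1538.84 · e^(0.0809 × 9/12) = 1538.84 · e^0.06067500 = 1538.84 × 1.06255353 = $1635.0999
Market $1588.55 < fair $1635.0999: forward underpriced → reverse cash-and-carry (short spot, go long the forward).
At maturity, profit = |F_mkt − F*| = |1588.55 − 1635.0999| = $46.55 per troy ounce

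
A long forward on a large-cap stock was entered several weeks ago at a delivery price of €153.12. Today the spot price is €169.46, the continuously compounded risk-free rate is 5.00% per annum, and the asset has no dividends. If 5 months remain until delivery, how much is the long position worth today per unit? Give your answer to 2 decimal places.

€19.50

Current fair forward for the remaining 5 months: F = S·e^(r·T), r = 0.0500
F = 169.46 · e^(0.0500 × 5/12) = 169.46 × 1.021052 = 173.0275
Value of long forward = (F − K)·e^(−rT) = (173.0275 − 153.12) · e^(−0.0500·5/12)
= 19.9075 × 0.979382 = 19.50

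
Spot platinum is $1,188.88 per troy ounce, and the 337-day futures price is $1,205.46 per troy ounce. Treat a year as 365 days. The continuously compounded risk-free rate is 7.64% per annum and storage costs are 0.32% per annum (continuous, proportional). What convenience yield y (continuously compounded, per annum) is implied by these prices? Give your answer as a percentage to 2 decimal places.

6.46%

F = S·e^((r+u−y)T) ⇒ (r+u−y) = ln(F/S)/T
ln(1205.46/1188.88) = 0.013850; /T ⇒ 0.015001
y = r + u − ln(F/S)/T = 0.0764 + 0.0032 − 0.015001 = 0.064599
y = 6.46%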